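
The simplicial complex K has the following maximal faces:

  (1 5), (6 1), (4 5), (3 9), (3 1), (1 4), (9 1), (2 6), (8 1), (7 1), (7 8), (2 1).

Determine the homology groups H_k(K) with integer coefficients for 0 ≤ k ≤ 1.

Take the total order 1 < 2 < 3 < 4 < 5 < 6 < 7 < 8 < 9 on the vertex set. Then K (dimension 1) consists of the simplices:

  0-simplices (9): [1], [2], [3], [4], [5], [6], [7], [8], [9]
  1-simplices (12): [1,2], [1,3], [1,4], [1,5], [1,6], [1,7], [1,8], [1,9], [2,6], [3,9], [4,5], [7,8]

so the chain groups are C_0 ≅ Z^9, C_1 ≅ Z^12.

∂_1: C_1 → C_0 sends each edge [p,q] (with p < q) to q − p.
The resulting 9×12 matrix has rank 8, and its Smith normal form has invariant factors (1,1,1,1,1,1,1,1).

From H_k ≅ ker(∂_k) / im(∂_{k+1}) we obtain:

  H_0: rank C_0 − rank ∂_1 = 9 − 8 = 1, and the invariant factors of ∂_1 are all 1, so H_0 ≅ Z.
  H_1: rank ker ∂_1 − rank ∂_2 = (12 − 8) − 0 = 4, and there is no ∂_2, so H_1 ≅ Z^4.

H_0 = Z,  H_1 = Z^4.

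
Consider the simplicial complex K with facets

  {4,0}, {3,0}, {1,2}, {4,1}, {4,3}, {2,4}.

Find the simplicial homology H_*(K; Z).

H_0 = Z,  H_1 = Z^2.

We work with the vertex ordering 0 < 1 < 2 < 3 < 4. The simplices of K, each written with vertices in increasing order, are:

  0-simplices (5): [0], [1], [2], [3], [4]
  1-simplices (6): [0,3], [0,4], [1,2], [1,4], [2,4], [3,4]

so the chain groups are C_0 ≅ Z^5, C_1 ≅ Z^6.

The boundary map ∂_1: C_1 → C_0 is given by ∂[p,q] = [q] − [p]. For instance
  ∂[0,3] = [3] − [0].
This gives a 5×6 integer matrix of rank 4; reducing to Smith normal form yields diagonal entries (1,1,1,1).

Reading off H_k = ker ∂_k / im ∂_{k+1}:

  H_0: rank C_0 − rank ∂_1 = 5 − 4 = 1, and the invariant factors of ∂_1 are all 1, so H_0 = Z.
  H_1: rank ker ∂_1 − rank ∂_2 = (6 − 4) − 0 = 2, and there is no ∂_2, so H_1 = Z^2.

As a check, the Euler characteristic is 5 − 6 = -1, which agrees with 1 − 2 = -1.
(K is a triangulation of a wedge of 2 circles.)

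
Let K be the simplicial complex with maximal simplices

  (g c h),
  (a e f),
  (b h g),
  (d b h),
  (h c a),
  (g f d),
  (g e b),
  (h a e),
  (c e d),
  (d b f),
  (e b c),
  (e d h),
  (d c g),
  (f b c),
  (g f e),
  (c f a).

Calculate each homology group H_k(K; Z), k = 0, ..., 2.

Fix the vertex order a < b < c < d < e < f < g < h and write every simplex with vertices in increasing order. Then dim K = 2 and the simplices of K are:

  0-simplices (8): a, b, c, d, e, f, g, h
  1-simplices (24): ac, ae, af, ah, bc, bd, be, bf, bg, bh, cd, ce, cf, cg, ch, de, df, dg, dh, ef, eg, eh, fg, gh
  2-simplices (16): acf, ach, aef, aeh, bce, bcf, bdf, bdh, beg, bgh, cde, cdg, cgh, deh, dfg, efg

giving chain groups C_0 ≅ Z^8, C_1 ≅ Z^24, C_2 ≅ Z^16.

Boundary ∂_1: C_1 → C_0 maps an edge to its endpoints' difference, ∂[p,q] = q − p.
The resulting 8×24 matrix has rank 7, and its Smith normal form has invariant factors (1,1,1,1,1,1,1).

Boundary ∂_2: C_2 → C_1 sends each 2-simplex [p,q,r] to [q,r] − [p,r] + [p,q]. For instance
  ∂aeh = eh − ah + ae,
  ∂bdh = dh − bh + bd.
This gives a 24×16 integer matrix of rank 15; reducing to Smith normal form yields diagonal entries (1,1,1,1,1,1,1,1,1,1,1,1,1,1,1).

Now H_k = ker ∂_k / im ∂_{k+1}, so:

  H_0: rank C_0 − rank ∂_1 = 8 − 7 = 1, and the invariant factors of ∂_1 are all 1, so H_0 ≅ Z.
  H_1: rank ker ∂_1 − rank ∂_2 = (24 − 7) − 15 = 2, and the invariant factors of ∂_2 are all 1, so H_1 ≅ Z^2.
  H_2: rank ker ∂_2 − rank ∂_3 = (16 − 15) − 0 = 1, and there is no ∂_3, so H_2 ≅ Z.

As a check, the Euler characteristic is 8 − 24 + 16 = 0, which agrees with 1 − 2 + 1 = 0.

H_0 = Z,  H_1 = Z^2,  H_2 = Z.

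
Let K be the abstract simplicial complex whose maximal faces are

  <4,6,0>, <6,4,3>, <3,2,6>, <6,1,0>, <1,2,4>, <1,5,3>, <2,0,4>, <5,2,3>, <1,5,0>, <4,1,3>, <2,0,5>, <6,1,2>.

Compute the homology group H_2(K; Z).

We work with the vertex ordering 0 < 1 < 2 < 3 < 4 < 5 < 6. The simplices of K, each written with vertices in increasing order, are:

  0-simplices (7): [0], [1], [2], [3], [4], [5], [6]
  1-simplices (18): [0,1], [0,2], [0,4], [0,5], [0,6], [1,2], [1,3], [1,4], [1,5], [1,6], [2,3], [2,4], [2,5], [2,6], [3,4], [3,5], [3,6], [4,6]
  2-simplices (12): [0,1,5], [0,1,6], [0,2,4], [0,2,5], [0,4,6], [1,2,4], [1,2,6], [1,3,4], [1,3,5], [2,3,5], [2,3,6], [3,4,6]

so the chain groups are C_0 ≅ Z^7, C_1 ≅ Z^18, C_2 ≅ Z^12.

∂_1: C_1 → C_0 sends each edge [p,q] (with p < q) to q − p. For instance
  ∂[0,6] = [6] − [0].
The resulting 7×18 matrix has rank 6, and its Smith normal form has invariant factors (1,1,1,1,1,1).

Boundary ∂_2: C_2 → C_1 acts by ∂[p,q,r] = [q,r] − [p,r] + [p,q]. For instance
  ∂[0,4,6] = [4,6] − [0,6] + [0,4],
  ∂[2,3,5] = [3,5] − [2,5] + [2,3].
The resulting 18×12 matrix has rank 12, and its Smith normal form has invariant factors (1,1,1,1,1,1,1,1,1,1,1,2).

Reading off H_k = ker ∂_k / im ∂_{k+1}:

  H_2: rank ker ∂_2 − rank ∂_3 = (12 − 12) − 0 = 0, and there is no ∂_3, so H_2 ≅ 0.

(K is a triangulation of the real projective plane RP^2.)

H_2 = 0.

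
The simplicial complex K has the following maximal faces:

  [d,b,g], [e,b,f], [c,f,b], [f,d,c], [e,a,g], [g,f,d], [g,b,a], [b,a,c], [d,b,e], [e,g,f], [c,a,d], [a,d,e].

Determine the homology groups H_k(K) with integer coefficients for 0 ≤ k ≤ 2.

H_0 = Z,  H_1 = Z/2Z,  H_2 = 0.

Order the vertices as a < b < c < d < e < f < g. Listing each simplex with vertices in this order, K has dimension 2 with simplices:

  0-simplices (7): a, b, c, d, e, f, g
  1-simplices (18): ab, ac, ad, ae, ag, bc, bd, be, bf, bg, cd, cf, de, df, dg, ef, eg, fg
  2-simplices (12): abc, abg, acd, ade, aeg, bcf, bde, bdg, bef, cdf, dfg, efg

so the chain groups are C_0 ≅ Z^7, C_1 ≅ Z^18, C_2 ≅ Z^12.

∂_1: C_1 → C_0 sends each edge [p,q] (with p < q) to q − p. For instance
  ∂eg = g − e.
As a 7×18 matrix over Z this has rank 6, with invariant factors (1,1,1,1,1,1).

∂_2: C_2 → C_1 acts by ∂[p,q,r] = [q,r] − [p,r] + [p,q]. For instance
  ∂bdg = dg − bg + bd,
  ∂bde = de − be + bd.
The resulting 18×12 matrix has rank 12, and its Smith normal form has invariant factors (1,1,1,1,1,1,1,1,1,1,1,2).

Computing H_k = (kernel of ∂_k) / (image of ∂_{k+1}):

  H_0: rank C_0 − rank ∂_1 = 7 − 6 = 1, and the invariant factors of ∂_1 are all 1, so H_0 ≅ Z.
  H_1: rank ker ∂_1 − rank ∂_2 = (18 − 6) − 12 = 0, and ∂_2 has invariant factor 2 > 1, so H_1 ≅ Z/2Z.
  H_2: rank ker ∂_2 − rank ∂_3 = (12 − 12) − 0 = 0, and there is no ∂_3, so H_2 ≅ 0.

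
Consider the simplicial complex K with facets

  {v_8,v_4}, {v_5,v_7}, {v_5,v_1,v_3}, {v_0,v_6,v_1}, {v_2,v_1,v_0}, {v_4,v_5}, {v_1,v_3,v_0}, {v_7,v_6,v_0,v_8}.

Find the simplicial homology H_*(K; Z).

H_0 = Z,  H_1 = Z^2,  H_2 = 0,  H_3 = 0.

Order the vertices as v_0 < v_1 < v_2 < v_3 < v_4 < v_5 < v_6 < v_7 < v_8. Listing each simplex with vertices in this order, K has dimension 3 with simplices:

  0-simplices (9): [v_0], [v_1], [v_2], [v_3], [v_4], [v_5], [v_6], [v_7], [v_8]
  1-simplices (17): (17 of them)
  2-simplices (8): [v_0,v_1,v_2], [v_0,v_1,v_3], [v_0,v_1,v_6], [v_0,v_6,v_7], [v_0,v_6,v_8], [v_0,v_7,v_8], [v_1,v_3,v_5], [v_6,v_7,v_8]
  3-simplices (1): [v_0,v_6,v_7,v_8]

Hence C_0 ≅ Z^9, C_1 ≅ Z^17, C_2 ≅ Z^8, C_3 ≅ Z^1.

Boundary ∂_1: C_1 → C_0 maps an edge to its endpoints' difference, ∂[p,q] = q − p. For instance
  ∂[v_4,v_8] = [v_8] − [v_4].
The resulting 9×17 matrix has rank 8, and its Smith normal form has invariant factors (1,1,1,1,1,1,1,1).

∂_2: C_2 → C_1 maps a triangle to the signed sum of its edges. For instance
  ∂[v_1,v_3,v_5] = [v_3,v_5] − [v_1,v_5] + [v_1,v_3],
  ∂[v_0,v_6,v_8] = [v_6,v_8] − [v_0,v_8] + [v_0,v_6].
As a 17×8 matrix over Z this has rank 7, with invariant factors (1,1,1,1,1,1,1).

∂_3: C_3 → C_2 sends each 3-simplex σ to the alternating sum Σ_i (−1)^i (σ with its i-th vertex removed). For instance
  ∂[v_0,v_6,v_7,v_8] = [v_6,v_7,v_8] − [v_0,v_7,v_8] + [v_0,v_6,v_8] − [v_0,v_6,v_7].
The 8×1 boundary matrix has rank 1 and Smith normal form diag(1).

From H_k ≅ ker(∂_k) / im(∂_{k+1}) we obtain:

  H_0: rank C_0 − rank ∂_1 = 9 − 8 = 1, and the invariant factors of ∂_1 are all 1, so H_0 = Z.
  H_1: rank ker ∂_1 − rank ∂_2 = (17 − 8) − 7 = 2, and the invariant factors of ∂_2 are all 1, so H_1 = Z^2.
  H_2: rank ker ∂_2 − rank ∂_3 = (8 − 7) − 1 = 0, and the invariant factors of ∂_3 are all 1, so H_2 = 0.
  H_3: rank ker ∂_3 − rank ∂_4 = (1 − 1) − 0 = 0, and there is no ∂_4, so H_3 = 0.

As a check, the Euler characteristic is 9 − 17 + 8 − 1 = -1, which agrees with 1 − 2 + 0 − 0 = -1.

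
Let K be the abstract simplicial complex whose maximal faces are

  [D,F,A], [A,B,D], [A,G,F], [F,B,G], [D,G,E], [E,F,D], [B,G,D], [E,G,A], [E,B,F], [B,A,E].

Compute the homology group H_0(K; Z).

H_0 ≅ Z.

We work with the vertex ordering A < B < D < E < F < G. The simplices of K, each written with vertices in increasing order, are:

  0-simplices (6): A, B, D, E, F, G
  1-simplices (15): AB, AD, AE, AF, AG, BD, BE, BF, BG, DE, DF, DG, EF, EG, FG
  2-simplices (10): ABD, ABE, ADF, AEG, AFG, BDG, BEF, BFG, DEF, DEG

Hence C_0 ≅ Z^6, C_1 ≅ Z^15, C_2 ≅ Z^10.

The boundary map ∂_1: C_1 → C_0 is given by ∂[p,q] = [q] − [p]. For instance
  ∂BF = F − B.
The 6×15 boundary matrix has rank 5 and Smith normal form diag(1,1,1,1,1).

Boundary ∂_2: C_2 → C_1 sends each 2-simplex [p,q,r] to [q,r] − [p,r] + [p,q]. For instance
  ∂AFG = FG − AG + AF,
  ∂ADF = DF − AF + AD.
The 15×10 boundary matrix has rank 10 and Smith normal form diag(1,1,1,1,1,1,1,1,1,2).

Computing H_k = (kernel of ∂_k) / (image of ∂_{k+1}):

  H_0: rank C_0 − rank ∂_1 = 6 − 5 = 1, and the invariant factors of ∂_1 are all 1, so H_0 ≅ Z.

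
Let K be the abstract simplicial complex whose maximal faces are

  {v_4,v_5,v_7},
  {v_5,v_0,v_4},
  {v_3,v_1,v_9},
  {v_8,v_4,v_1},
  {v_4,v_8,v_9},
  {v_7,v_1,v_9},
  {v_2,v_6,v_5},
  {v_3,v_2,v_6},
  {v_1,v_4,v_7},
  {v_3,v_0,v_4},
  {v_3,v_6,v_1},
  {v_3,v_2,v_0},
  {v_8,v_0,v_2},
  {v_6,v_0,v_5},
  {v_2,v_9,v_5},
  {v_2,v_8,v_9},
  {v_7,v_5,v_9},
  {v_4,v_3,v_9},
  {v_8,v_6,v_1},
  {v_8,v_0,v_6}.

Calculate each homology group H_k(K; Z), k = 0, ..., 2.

H_0 ≅ Z,  H_1 ≅ Z ⊕ Z/2Z,  H_2 = 0.

Fix the vertex order v_0 < v_1 < v_2 < v_3 < v_4 < v_5 < v_6 < v_7 < v_8 < v_9 and write every simplex with vertices in increasing order. Then dim K = 2 and the simplices of K are:

  0-simplices (10): [v_0], [v_1], [v_2], [v_3], [v_4], [v_5], [v_6], [v_7], [v_8], [v_9]
  1-simplices (30): (30 of them)
  2-simplices (20): (20 of them)

Hence C_0 ≅ Z^10, C_1 ≅ Z^30, C_2 ≅ Z^20.

Boundary ∂_1: C_1 → C_0 maps an edge to its endpoints' difference, ∂[p,q] = q − p.
As a 10×30 matrix over Z this has rank 9, with invariant factors (1,1,1,1,1,1,1,1,1).

The boundary map ∂_2: C_2 → C_1 sends each 2-simplex [p,q,r] to [q,r] − [p,r] + [p,q]. For instance
  ∂[v_1,v_7,v_9] = [v_7,v_9] − [v_1,v_9] + [v_1,v_7],
  ∂[v_2,v_5,v_6] = [v_5,v_6] − [v_2,v_6] + [v_2,v_5].
The 30×20 boundary matrix has rank 20 and Smith normal form diag(1,1,1,1,1,1,1,1,1,1,1,1,1,1,1,1,1,1,1,2).

Now H_k = ker ∂_k / im ∂_{k+1}, so:

  H_0: rank C_0 − rank ∂_1 = 10 − 9 = 1, and the invariant factors of ∂_1 are all 1, so H_0 ≅ Z.
  H_1: rank ker ∂_1 − rank ∂_2 = (30 − 9) − 20 = 1, and ∂_2 has invariant factor 2 > 1, so H_1 ≅ Z ⊕ Z/2Z.
  H_2: rank ker ∂_2 − rank ∂_3 = (20 − 20) − 0 = 0, and there is no ∂_3, so H_2 ≅ 0.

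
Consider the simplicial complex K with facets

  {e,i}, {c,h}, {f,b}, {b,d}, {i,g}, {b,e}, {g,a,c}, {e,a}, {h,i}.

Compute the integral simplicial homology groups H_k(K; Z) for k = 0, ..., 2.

K has 9 vertices, 11 edges, 1 triangle.
rank ∂_0 = 0, rank ∂_1 = 8 ⇒ b_0 = 9 − 0 − 8 = 1; all invariant factors of ∂_1 are 1 so no torsion. So H_0 = Z.
rank ∂_1 = 8, rank ∂_2 = 1 ⇒ b_1 = 11 − 8 − 1 = 2; all invariant factors of ∂_2 are 1 so no torsion. So H_1 = Z^2.
rank ∂_2 = 1, rank ∂_3 = 0 ⇒ b_2 = 1 − 1 − 0 = 0. So H_2 = 0.

H_0 = Z,  H_1 = Z^2,  H_2 = 0.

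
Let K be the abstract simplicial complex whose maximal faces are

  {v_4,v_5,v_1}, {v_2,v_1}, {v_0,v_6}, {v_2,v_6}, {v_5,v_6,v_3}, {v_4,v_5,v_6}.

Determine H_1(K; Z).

H_1 = Z.

Order the vertices as v_0 < v_1 < v_2 < v_3 < v_4 < v_5 < v_6. Listing each simplex with vertices in this order, K has dimension 2 with simplices:

  0-simplices (7): [v_0], [v_1], [v_2], [v_3], [v_4], [v_5], [v_6]
  1-simplices (10): [v_0,v_6], [v_1,v_2], [v_1,v_4], [v_1,v_5], [v_2,v_6], [v_3,v_5], [v_3,v_6], [v_4,v_5], [v_4,v_6], [v_5,v_6]
  2-simplices (3): [v_1,v_4,v_5], [v_3,v_5,v_6], [v_4,v_5,v_6]

so the chain groups are C_0 ≅ Z^7, C_1 ≅ Z^10, C_2 ≅ Z^3.

∂_1: C_1 → C_0 is given by ∂[p,q] = [q] − [p].
The 7×10 boundary matrix has rank 6 and Smith normal form diag(1,1,1,1,1,1).

Boundary ∂_2: C_2 → C_1 acts by ∂[p,q,r] = [q,r] − [p,r] + [p,q]. For instance
  ∂[v_4,v_5,v_6] = [v_5,v_6] − [v_4,v_6] + [v_4,v_5],
  ∂[v_1,v_4,v_5] = [v_4,v_5] − [v_1,v_5] + [v_1,v_4].
As a 10×3 matrix over Z this has rank 3, with invariant factors (1,1,1).

Now H_k = ker ∂_k / im ∂_{k+1}, so:

  H_1: rank ker ∂_1 − rank ∂_2 = (10 − 6) − 3 = 1, and the invariant factors of ∂_2 are all 1, so H_1 ≅ Z.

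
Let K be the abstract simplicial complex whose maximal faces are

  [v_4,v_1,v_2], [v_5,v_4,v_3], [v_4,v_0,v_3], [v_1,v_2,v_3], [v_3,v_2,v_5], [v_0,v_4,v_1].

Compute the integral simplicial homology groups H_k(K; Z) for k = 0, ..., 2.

Order the vertices as v_0 < v_1 < v_2 < v_3 < v_4 < v_5. Listing each simplex with vertices in this order, K has dimension 2 with simplices:

  0-simplices (6): [v_0], [v_1], [v_2], [v_3], [v_4], [v_5]
  1-simplices (12): [v_0,v_1], [v_0,v_3], [v_0,v_4], [v_1,v_2], [v_1,v_3], [v_1,v_4], [v_2,v_3], [v_2,v_4], [v_2,v_5], [v_3,v_4], [v_3,v_5], [v_4,v_5]
  2-simplices (6): [v_0,v_1,v_4], [v_0,v_3,v_4], [v_1,v_2,v_3], [v_1,v_2,v_4], [v_2,v_3,v_5], [v_3,v_4,v_5]

giving chain groups C_0 ≅ Z^6, C_1 ≅ Z^12, C_2 ≅ Z^6.

∂_1: C_1 → C_0 maps an edge to its endpoints' difference, ∂[p,q] = q − p. For instance
  ∂[v_1,v_2] = [v_2] − [v_1].
The 6×12 boundary matrix has rank 5 and Smith normal form diag(1,1,1,1,1).

∂_2: C_2 → C_1 sends each 2-simplex [p,q,r] to [q,r] − [p,r] + [p,q]. For instance
  ∂[v_0,v_3,v_4] = [v_3,v_4] − [v_0,v_4] + [v_0,v_3],
  ∂[v_1,v_2,v_4] = [v_2,v_4] − [v_1,v_4] + [v_1,v_2].
The resulting 12×6 matrix has rank 6, and its Smith normal form has invariant factors (1,1,1,1,1,1).

Computing H_k = (kernel of ∂_k) / (image of ∂_{k+1}):

  H_0: rank C_0 − rank ∂_1 = 6 − 5 = 1, and the invariant factors of ∂_1 are all 1, so H_0 ≅ Z.
  H_1: rank ker ∂_1 − rank ∂_2 = (12 − 5) − 6 = 1, and the invariant factors of ∂_2 are all 1, so H_1 ≅ Z.
  H_2: rank ker ∂_2 − rank ∂_3 = (6 − 6) − 0 = 0, and there is no ∂_3, so H_2 ≅ 0.

As a check, the Euler characteristic is 6 − 12 + 6 = 0, which agrees with 1 − 1 + 0 = 0.

H_0 ≅ Z,  H_1 ≅ Z,  H_2 = 0.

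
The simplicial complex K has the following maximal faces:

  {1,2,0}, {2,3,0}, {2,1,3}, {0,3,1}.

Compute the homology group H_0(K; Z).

H_0 ≅ Z.

Fix the vertex order 0 < 1 < 2 < 3 and write every simplex with vertices in increasing order. Then dim K = 2 and the simplices of K are:

  0-simplices (4): [0], [1], [2], [3]
  1-simplices (6): [0,1], [0,2], [0,3], [1,2], [1,3], [2,3]
  2-simplices (4): [0,1,2], [0,1,3], [0,2,3], [1,2,3]

so the chain groups are C_0 ≅ Z^4, C_1 ≅ Z^6, C_2 ≅ Z^4.

Boundary ∂_1: C_1 → C_0 sends each edge [p,q] (with p < q) to q − p. For instance
  ∂[0,3] = [3] − [0].
As a 4×6 matrix over Z this has rank 3, with invariant factors (1,1,1).

Boundary ∂_2: C_2 → C_1 sends each 2-simplex [p,q,r] to [q,r] − [p,r] + [p,q]. For instance
  ∂[0,1,2] = [1,2] − [0,2] + [0,1],
  ∂[1,2,3] = [2,3] − [1,3] + [1,2].
As a 6×4 matrix over Z this has rank 3, with invariant factors (1,1,1).

Now H_k = ker ∂_k / im ∂_{k+1}, so:

  H_0: rank C_0 − rank ∂_1 = 4 − 3 = 1, and the invariant factors of ∂_1 are all 1, so H_0 = Z.

(K is a triangulation of the 2-sphere S^2.)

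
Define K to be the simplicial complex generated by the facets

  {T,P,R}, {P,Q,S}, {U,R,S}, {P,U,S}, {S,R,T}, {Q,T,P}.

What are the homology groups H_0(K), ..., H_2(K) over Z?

H_0 = Z,  H_1 = Z,  H_2 = 0.

Fix the vertex order P < Q < R < S < T < U and write every simplex with vertices in increasing order. Then dim K = 2 and the simplices of K are:

  0-simplices (6): P, Q, R, S, T, U
  1-simplices (12): PQ, PR, PS, PT, PU, QS, QT, RS, RT, RU, ST, SU
  2-simplices (6): PQS, PQT, PRT, PSU, RST, RSU

Hence C_0 ≅ Z^6, C_1 ≅ Z^12, C_2 ≅ Z^6.

The boundary map ∂_1: C_1 → C_0 maps an edge to its endpoints' difference, ∂[p,q] = q − p. For instance
  ∂PT = T − P.
As a 6×12 matrix over Z this has rank 5, with invariant factors (1,1,1,1,1).

Boundary ∂_2: C_2 → C_1 sends each 2-simplex [p,q,r] to [q,r] − [p,r] + [p,q]. For instance
  ∂PQT = QT − PT + PQ,
  ∂PQS = QS − PS + PQ.
As a 12×6 matrix over Z this has rank 6, with invariant factors (1,1,1,1,1,1).

From H_k ≅ ker(∂_k) / im(∂_{k+1}) we obtain:

  H_0: rank C_0 − rank ∂_1 = 6 − 5 = 1, and the invariant factors of ∂_1 are all 1, so H_0 ≅ Z.
  H_1: rank ker ∂_1 − rank ∂_2 = (12 − 5) − 6 = 1, and the invariant factors of ∂_2 are all 1, so H_1 ≅ Z.
  H_2: rank ker ∂_2 − rank ∂_3 = (6 − 6) − 0 = 0, and there is no ∂_3, so H_2 ≅ 0.

As a check, the Euler characteristic is 6 − 12 + 6 = 0, which agrees with 1 − 1 + 0 = 0.
(K is a triangulation of the cylinder S^1 x I.)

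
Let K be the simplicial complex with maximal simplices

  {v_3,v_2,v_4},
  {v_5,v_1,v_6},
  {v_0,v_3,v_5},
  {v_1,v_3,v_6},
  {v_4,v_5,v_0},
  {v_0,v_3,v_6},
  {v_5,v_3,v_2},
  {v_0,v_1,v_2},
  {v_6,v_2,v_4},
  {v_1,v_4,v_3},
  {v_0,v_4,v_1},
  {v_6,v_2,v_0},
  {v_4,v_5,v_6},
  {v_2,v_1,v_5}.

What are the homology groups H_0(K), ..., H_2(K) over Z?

Fix the vertex order v_0 < v_1 < v_2 < v_3 < v_4 < v_5 < v_6 and write every simplex with vertices in increasing order. Then dim K = 2 and the simplices of K are:

  0-simplices (7): [v_0], [v_1], [v_2], [v_3], [v_4], [v_5], [v_6]
  1-simplices (21): (21 of them)
  2-simplices (14): (14 of them)

Hence C_0 ≅ Z^7, C_1 ≅ Z^21, C_2 ≅ Z^14.

Boundary ∂_1: C_1 → C_0 is given by ∂[p,q] = [q] − [p].
As a 7×21 matrix over Z this has rank 6, with invariant factors (1,1,1,1,1,1).

The boundary map ∂_2: C_2 → C_1 sends each 2-simplex [p,q,r] to [q,r] − [p,r] + [p,q]. For instance
  ∂[v_1,v_2,v_5] = [v_2,v_5] − [v_1,v_5] + [v_1,v_2],
  ∂[v_2,v_3,v_4] = [v_3,v_4] − [v_2,v_4] + [v_2,v_3].
As a 21×14 matrix over Z this has rank 13, with invariant factors (1,1,1,1,1,1,1,1,1,1,1,1,1).

Computing H_k = (kernel of ∂_k) / (image of ∂_{k+1}):

  H_0: rank C_0 − rank ∂_1 = 7 − 6 = 1, and the invariant factors of ∂_1 are all 1, so H_0 ≅ Z.
  H_1: rank ker ∂_1 − rank ∂_2 = (21 − 6) − 13 = 2, and the invariant factors of ∂_2 are all 1, so H_1 ≅ Z^2.
  H_2: rank ker ∂_2 − rank ∂_3 = (14 − 13) − 0 = 1, and there is no ∂_3, so H_2 ≅ Z.

H_0 = Z,  H_1 = Z^2,  H_2 = Z.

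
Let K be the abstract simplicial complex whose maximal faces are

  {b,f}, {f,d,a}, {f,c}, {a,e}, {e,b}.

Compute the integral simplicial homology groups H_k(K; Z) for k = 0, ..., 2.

K has 6 vertices, 7 edges, 1 triangle.
rank ∂_0 = 0, rank ∂_1 = 5 ⇒ b_0 = 6 − 0 − 5 = 1; all invariant factors of ∂_1 are 1 so no torsion. So H_0 = Z.
rank ∂_1 = 5, rank ∂_2 = 1 ⇒ b_1 = 7 − 5 − 1 = 1; all invariant factors of ∂_2 are 1 so no torsion. So H_1 = Z.
rank ∂_2 = 1, rank ∂_3 = 0 ⇒ b_2 = 1 − 1 − 0 = 0. So H_2 = 0.

H_0 = Z,  H_1 = Z,  H_2 = 0.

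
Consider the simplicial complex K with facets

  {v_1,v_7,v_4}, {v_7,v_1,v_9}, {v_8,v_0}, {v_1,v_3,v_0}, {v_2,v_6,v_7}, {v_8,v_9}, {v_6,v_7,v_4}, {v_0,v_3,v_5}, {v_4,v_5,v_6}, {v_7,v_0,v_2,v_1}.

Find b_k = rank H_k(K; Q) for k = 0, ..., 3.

b_0 = 1, b_1 = 2, b_2 = 0, b_3 = 0.

Take the total order v_0 < v_1 < v_2 < v_3 < v_4 < v_5 < v_6 < v_7 < v_8 < v_9 on the vertex set. Then K (dimension 3) consists of the simplices:

  0-simplices (10): [v_0], [v_1], [v_2], [v_3], [v_4], [v_5], [v_6], [v_7], [v_8], [v_9]
  1-simplices (21): (21 of them)
  2-simplices (11): (11 of them)
  3-simplices (1): [v_0,v_1,v_2,v_7]

so the chain groups are C_0 ≅ Z^10, C_1 ≅ Z^21, C_2 ≅ Z^11, C_3 ≅ Z^1.

The boundary map ∂_1: C_1 → C_0 sends each edge [p,q] (with p < q) to q − p. For instance
  ∂[v_3,v_5] = [v_5] − [v_3].
The 10×21 boundary matrix has rank 9 and Smith normal form diag(1,1,1,1,1,1,1,1,1).

Boundary ∂_2: C_2 → C_1 maps a triangle to the signed sum of its edges. For instance
  ∂[v_2,v_6,v_7] = [v_6,v_7] − [v_2,v_7] + [v_2,v_6],
  ∂[v_0,v_1,v_2] = [v_1,v_2] − [v_0,v_2] + [v_0,v_1].
The 21×11 boundary matrix has rank 10 and Smith normal form diag(1,1,1,1,1,1,1,1,1,1).

∂_3: C_3 → C_2 sends each 3-simplex σ to the alternating sum Σ_i (−1)^i (σ with its i-th vertex removed). For instance
  ∂[v_0,v_1,v_2,v_7] = [v_1,v_2,v_7] − [v_0,v_2,v_7] + [v_0,v_1,v_7] − [v_0,v_1,v_2].
The resulting 11×1 matrix has rank 1, and its Smith normal form has invariant factors (1).

Computing H_k = (kernel of ∂_k) / (image of ∂_{k+1}):

  H_0: rank C_0 − rank ∂_1 = 10 − 9 = 1, and the invariant factors of ∂_1 are all 1, so H_0 = Z.
  H_1: rank ker ∂_1 − rank ∂_2 = (21 − 9) − 10 = 2, and the invariant factors of ∂_2 are all 1, so H_1 = Z^2.
  H_2: rank ker ∂_2 − rank ∂_3 = (11 − 10) − 1 = 0, and the invariant factors of ∂_3 are all 1, so H_2 = 0.
  H_3: rank ker ∂_3 − rank ∂_4 = (1 − 1) − 0 = 0, and there is no ∂_4, so H_3 = 0.

Hence the Betti numbers are b_0 = 1, b_1 = 2, b_2 = 0, b_3 = 0.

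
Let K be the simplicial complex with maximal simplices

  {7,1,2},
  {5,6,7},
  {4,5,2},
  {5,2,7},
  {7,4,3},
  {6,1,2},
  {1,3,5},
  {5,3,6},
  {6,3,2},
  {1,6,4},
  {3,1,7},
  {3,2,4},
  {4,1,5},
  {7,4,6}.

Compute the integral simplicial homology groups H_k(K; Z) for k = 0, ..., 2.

Order the vertices as 1 < 2 < 3 < 4 < 5 < 6 < 7. Listing each simplex with vertices in this order, K has dimension 2 with simplices:

  0-simplices (7): [1], [2], [3], [4], [5], [6], [7]
  1-simplices (21): [1,2], [1,3], [1,4], [1,5], [1,6], [1,7], [2,3], [2,4], [2,5], [2,6], [2,7], [3,4], [3,5], [3,6], [3,7], [4,5], [4,6], [4,7], [5,6], [5,7], [6,7]
  2-simplices (14): [1,2,6], [1,2,7], [1,3,5], [1,3,7], [1,4,5], [1,4,6], [2,3,4], [2,3,6], [2,4,5], [2,5,7], [3,4,7], [3,5,6], [4,6,7], [5,6,7]

Hence C_0 ≅ Z^7, C_1 ≅ Z^21, C_2 ≅ Z^14.

The boundary map ∂_1: C_1 → C_0 sends each edge [p,q] (with p < q) to q − p. For instance
  ∂[2,4] = [4] − [2].
The resulting 7×21 matrix has rank 6, and its Smith normal form has invariant factors (1,1,1,1,1,1).

∂_2: C_2 → C_1 sends each 2-simplex [p,q,r] to [q,r] − [p,r] + [p,q]. For instance
  ∂[1,4,6] = [4,6] − [1,6] + [1,4],
  ∂[1,3,5] = [3,5] − [1,5] + [1,3].
This gives a 21×14 integer matrix of rank 13; reducing to Smith normal form yields diagonal entries (1,1,1,1,1,1,1,1,1,1,1,1,1).

Now H_k = ker ∂_k / im ∂_{k+1}, so:

  H_0: rank C_0 − rank ∂_1 = 7 − 6 = 1, and the invariant factors of ∂_1 are all 1, so H_0 ≅ Z.
  H_1: rank ker ∂_1 − rank ∂_2 = (21 − 6) − 13 = 2, and the invariant factors of ∂_2 are all 1, so H_1 ≅ Z^2.
  H_2: rank ker ∂_2 − rank ∂_3 = (14 − 13) − 0 = 1, and there is no ∂_3, so H_2 ≅ Z.

H_0 ≅ Z,  H_1 ≅ Z^2,  H_2 ≅ Z.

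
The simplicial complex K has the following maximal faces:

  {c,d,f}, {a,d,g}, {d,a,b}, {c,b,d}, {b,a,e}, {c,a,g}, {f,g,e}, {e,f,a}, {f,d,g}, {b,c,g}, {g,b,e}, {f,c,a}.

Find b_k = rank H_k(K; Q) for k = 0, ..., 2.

b_0 = 1, b_1 = 0, b_2 = 0.

Fix the vertex order a < b < c < d < e < f < g and write every simplex with vertices in increasing order. Then dim K = 2 and the simplices of K are:

  0-simplices (7): a, b, c, d, e, f, g
  1-simplices (18): ab, ac, ad, ae, af, ag, bc, bd, be, bg, cd, cf, cg, df, dg, ef, eg, fg
  2-simplices (12): abd, abe, acf, acg, adg, aef, bcd, bcg, beg, cdf, dfg, efg

giving chain groups C_0 ≅ Z^7, C_1 ≅ Z^18, C_2 ≅ Z^12.

The boundary map ∂_1: C_1 → C_0 is given by ∂[p,q] = [q] − [p].
The 7×18 boundary matrix has rank 6 and Smith normal form diag(1,1,1,1,1,1).

∂_2: C_2 → C_1 maps a triangle to the signed sum of its edges. For instance
  ∂aef = ef − af + ae,
  ∂acg = cg − ag + ac.
As a 18×12 matrix over Z this has rank 12, with invariant factors (1,1,1,1,1,1,1,1,1,1,1,2).

Reading off H_k = ker ∂_k / im ∂_{k+1}:

  H_0: rank C_0 − rank ∂_1 = 7 − 6 = 1, and the invariant factors of ∂_1 are all 1, so H_0 ≅ Z.
  H_1: rank ker ∂_1 − rank ∂_2 = (18 − 6) − 12 = 0, and ∂_2 has invariant factor 2 > 1, so H_1 ≅ Z/2.
  H_2: rank ker ∂_2 − rank ∂_3 = (12 − 12) − 0 = 0, and there is no ∂_3, so H_2 ≅ 0.

As a check, the Euler characteristic is 7 − 18 + 12 = 1, which agrees with 1 − 0 + 0 = 1.

Hence the Betti numbers are b_0 = 1, b_1 = 0, b_2 = 0.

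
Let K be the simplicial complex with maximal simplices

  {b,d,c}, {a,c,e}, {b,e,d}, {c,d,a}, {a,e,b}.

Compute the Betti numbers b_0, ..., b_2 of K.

Fix the vertex order a < b < c < d < e and write every simplex with vertices in increasing order. Then dim K = 2 and the simplices of K are:

  0-simplices (5): a, b, c, d, e
  1-simplices (10): ab, ac, ad, ae, bc, bd, be, cd, ce, de
  2-simplices (5): abe, acd, ace, bcd, bde

giving chain groups C_0 ≅ Z^5, C_1 ≅ Z^10, C_2 ≅ Z^5.

Boundary ∂_1: C_1 → C_0 maps an edge to its endpoints' difference, ∂[p,q] = q − p. For instance
  ∂bd = d − b.
This gives a 5×10 integer matrix of rank 4; reducing to Smith normal form yields diagonal entries (1,1,1,1).

∂_2: C_2 → C_1 maps a triangle to the signed sum of its edges. For instance
  ∂ace = ce − ae + ac,
  ∂bde = de − be + bd.
The 10×5 boundary matrix has rank 5 and Smith normal form diag(1,1,1,1,1).

From H_k ≅ ker(∂_k) / im(∂_{k+1}) we obtain:

  H_0: rank C_0 − rank ∂_1 = 5 − 4 = 1, and the invariant factors of ∂_1 are all 1, so H_0 = Z.
  H_1: rank ker ∂_1 − rank ∂_2 = (10 − 4) − 5 = 1, and the invariant factors of ∂_2 are all 1, so H_1 = Z.
  H_2: rank ker ∂_2 − rank ∂_3 = (5 − 5) − 0 = 0, and there is no ∂_3, so H_2 = 0.

(K is a triangulation of the Möbius band.)

Hence the Betti numbers are b_0 = 1, b_1 = 1, b_2 = 0.

b_0 = 1, b_1 = 1, b_2 = 0.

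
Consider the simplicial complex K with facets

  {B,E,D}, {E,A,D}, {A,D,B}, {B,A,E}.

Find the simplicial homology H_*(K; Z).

K has 4 vertices, 6 edges, 4 triangles.
rank ∂_0 = 0, rank ∂_1 = 3 ⇒ b_0 = 4 − 0 − 3 = 1; all invariant factors of ∂_1 are 1 so no torsion. So H_0 = Z.
rank ∂_1 = 3, rank ∂_2 = 3 ⇒ b_1 = 6 − 3 − 3 = 0; all invariant factors of ∂_2 are 1 so no torsion. So H_1 = 0.
rank ∂_2 = 3, rank ∂_3 = 0 ⇒ b_2 = 4 − 3 − 0 = 1. So H_2 = Z.

H_0 ≅ Z,  H_1 = 0,  H_2 ≅ Z.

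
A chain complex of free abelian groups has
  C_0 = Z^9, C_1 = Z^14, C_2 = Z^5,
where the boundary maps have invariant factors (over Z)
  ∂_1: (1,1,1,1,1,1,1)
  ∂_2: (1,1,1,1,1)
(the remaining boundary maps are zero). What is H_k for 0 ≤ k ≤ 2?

H_0: b_0 = 9 − 0 − 7 = 2; torsion from ∂_1 factors > 1: none. So H_0 ≅ Z^2.
H_1: b_1 = 14 − 7 − 5 = 2; torsion from ∂_2 factors > 1: none. So H_1 ≅ Z^2.
H_2: b_2 = 5 − 5 − 0 = 0; torsion from ∂_3 factors > 1: none. So H_2 ≅ 0.

H_0 ≅ Z^2,  H_1 ≅ Z^2,  H_2 = 0.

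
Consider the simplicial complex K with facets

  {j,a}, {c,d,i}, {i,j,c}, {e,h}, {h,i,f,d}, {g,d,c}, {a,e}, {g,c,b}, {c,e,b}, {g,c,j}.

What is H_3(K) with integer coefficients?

H_3 = 0.

Order the vertices as a < b < c < d < e < f < g < h < i < j. Listing each simplex with vertices in this order, K has dimension 3 with simplices:

  0-simplices (10): a, b, c, d, e, f, g, h, i, j
  1-simplices (20): ae, aj, bc, be, bg, cd, ce, cg, ci, cj, df, dg, dh, di, eh, fh, fi, gj, hi, ij
  2-simplices (10): bce, bcg, cdg, cdi, cgj, cij, dfh, dfi, dhi, fhi
  3-simplices (1): dfhi

so the chain groups are C_0 ≅ Z^10, C_1 ≅ Z^20, C_2 ≅ Z^10, C_3 ≅ Z^1.

∂_1: C_1 → C_0 sends each edge [p,q] (with p < q) to q − p.
The 10×20 boundary matrix has rank 9 and Smith normal form diag(1,1,1,1,1,1,1,1,1).

The boundary map ∂_2: C_2 → C_1 maps a triangle to the signed sum of its edges. For instance
  ∂dfi = fi − di + df,
  ∂cgj = gj − cj + cg.
The resulting 20×10 matrix has rank 9, and its Smith normal form has invariant factors (1,1,1,1,1,1,1,1,1).

The boundary map ∂_3: C_3 → C_2 sends each 3-simplex σ to the alternating sum Σ_i (−1)^i (σ with its i-th vertex removed). For instance
  ∂dfhi = fhi − dhi + dfi − dfh.
This gives a 10×1 integer matrix of rank 1; reducing to Smith normal form yields diagonal entries (1).

Reading off H_k = ker ∂_k / im ∂_{k+1}:

  H_3: rank ker ∂_3 − rank ∂_4 = (1 − 1) − 0 = 0, and there is no ∂_4, so H_3 = 0.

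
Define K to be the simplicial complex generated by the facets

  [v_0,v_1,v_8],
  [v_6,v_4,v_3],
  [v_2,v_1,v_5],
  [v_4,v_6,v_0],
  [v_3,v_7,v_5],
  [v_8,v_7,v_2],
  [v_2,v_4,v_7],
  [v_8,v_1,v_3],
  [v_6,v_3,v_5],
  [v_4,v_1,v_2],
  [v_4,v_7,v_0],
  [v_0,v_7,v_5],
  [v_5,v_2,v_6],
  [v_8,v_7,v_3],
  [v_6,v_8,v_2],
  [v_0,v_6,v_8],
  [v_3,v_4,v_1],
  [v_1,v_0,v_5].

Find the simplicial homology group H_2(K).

Take the total order v_0 < v_1 < v_2 < v_3 < v_4 < v_5 < v_6 < v_7 < v_8 on the vertex set. Then K (dimension 2) consists of the simplices:

  0-simplices (9): [v_0], [v_1], [v_2], [v_3], [v_4], [v_5], [v_6], [v_7], [v_8]
  1-simplices (27): (27 of them)
  2-simplices (18): (18 of them)

so the chain groups are C_0 ≅ Z^9, C_1 ≅ Z^27, C_2 ≅ Z^18.

Boundary ∂_1: C_1 → C_0 sends each edge [p,q] (with p < q) to q − p. For instance
  ∂[v_1,v_4] = [v_4] − [v_1].
The resulting 9×27 matrix has rank 8, and its Smith normal form has invariant factors (1,1,1,1,1,1,1,1).

The boundary map ∂_2: C_2 → C_1 acts by ∂[p,q,r] = [q,r] − [p,r] + [p,q]. For instance
  ∂[v_0,v_4,v_6] = [v_4,v_6] − [v_0,v_6] + [v_0,v_4],
  ∂[v_0,v_6,v_8] = [v_6,v_8] − [v_0,v_8] + [v_0,v_6].
The resulting 27×18 matrix has rank 17, and its Smith normal form has invariant factors (1,1,1,1,1,1,1,1,1,1,1,1,1,1,1,1,1).

Now H_k = ker ∂_k / im ∂_{k+1}, so:

  H_2: rank ker ∂_2 − rank ∂_3 = (18 − 17) − 0 = 1, and there is no ∂_3, so H_2 ≅ Z.

H_2 = Z.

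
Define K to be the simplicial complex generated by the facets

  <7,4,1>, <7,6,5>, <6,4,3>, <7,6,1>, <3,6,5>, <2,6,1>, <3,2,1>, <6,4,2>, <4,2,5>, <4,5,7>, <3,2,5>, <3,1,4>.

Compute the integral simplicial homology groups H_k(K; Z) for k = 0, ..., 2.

H_0 = Z,  H_1 = Z/2,  H_2 = 0.

K has 7 vertices, 18 edges, 12 triangles.
rank ∂_0 = 0, rank ∂_1 = 6 ⇒ b_0 = 7 − 0 − 6 = 1; all invariant factors of ∂_1 are 1 so no torsion. So H_0 = Z.
rank ∂_1 = 6, rank ∂_2 = 12 ⇒ b_1 = 18 − 6 − 12 = 0; ∂_2 has invariant factor(s) [2] giving torsion. So H_1 = Z/2.
rank ∂_2 = 12, rank ∂_3 = 0 ⇒ b_2 = 12 − 12 − 0 = 0. So H_2 = 0.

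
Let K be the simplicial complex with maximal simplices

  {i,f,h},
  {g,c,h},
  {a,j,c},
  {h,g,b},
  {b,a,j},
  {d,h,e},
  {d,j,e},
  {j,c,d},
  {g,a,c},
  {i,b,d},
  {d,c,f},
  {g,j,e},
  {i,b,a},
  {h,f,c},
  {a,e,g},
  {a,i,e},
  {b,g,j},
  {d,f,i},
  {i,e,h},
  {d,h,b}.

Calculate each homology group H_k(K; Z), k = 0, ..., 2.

K has 10 vertices, 30 edges, 20 triangles.
rank ∂_0 = 0, rank ∂_1 = 9 ⇒ b_0 = 10 − 0 − 9 = 1; all invariant factors of ∂_1 are 1 so no torsion. So H_0 = Z.
rank ∂_1 = 9, rank ∂_2 = 20 ⇒ b_1 = 30 − 9 − 20 = 1; ∂_2 has invariant factor(s) [2] giving torsion. So H_1 = Z × Z/2.
rank ∂_2 = 20, rank ∂_3 = 0 ⇒ b_2 = 20 − 20 − 0 = 0. So H_2 = 0.

H_0 = Z,  H_1 = Z × Z/2,  H_2 = 0.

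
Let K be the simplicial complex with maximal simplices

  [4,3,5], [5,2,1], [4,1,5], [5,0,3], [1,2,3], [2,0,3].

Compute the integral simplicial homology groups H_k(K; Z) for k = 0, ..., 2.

H_0 = Z,  H_1 = Z,  H_2 = 0.

We work with the vertex ordering 0 < 1 < 2 < 3 < 4 < 5. The simplices of K, each written with vertices in increasing order, are:

  0-simplices (6): [0], [1], [2], [3], [4], [5]
  1-simplices (12): [0,2], [0,3], [0,5], [1,2], [1,3], [1,4], [1,5], [2,3], [2,5], [3,4], [3,5], [4,5]
  2-simplices (6): [0,2,3], [0,3,5], [1,2,3], [1,2,5], [1,4,5], [3,4,5]

giving chain groups C_0 ≅ Z^6, C_1 ≅ Z^12, C_2 ≅ Z^6.

∂_1: C_1 → C_0 sends each edge [p,q] (with p < q) to q − p.
This gives a 6×12 integer matrix of rank 5; reducing to Smith normal form yields diagonal entries (1,1,1,1,1).

∂_2: C_2 → C_1 maps a triangle to the signed sum of its edges. For instance
  ∂[0,3,5] = [3,5] − [0,5] + [0,3],
  ∂[3,4,5] = [4,5] − [3,5] + [3,4].
The resulting 12×6 matrix has rank 6, and its Smith normal form has invariant factors (1,1,1,1,1,1).

Reading off H_k = ker ∂_k / im ∂_{k+1}:

  H_0: rank C_0 − rank ∂_1 = 6 − 5 = 1, and the invariant factors of ∂_1 are all 1, so H_0 ≅ Z.
  H_1: rank ker ∂_1 − rank ∂_2 = (12 − 5) − 6 = 1, and the invariant factors of ∂_2 are all 1, so H_1 ≅ Z.
  H_2: rank ker ∂_2 − rank ∂_3 = (6 − 6) − 0 = 0, and there is no ∂_3, so H_2 ≅ 0.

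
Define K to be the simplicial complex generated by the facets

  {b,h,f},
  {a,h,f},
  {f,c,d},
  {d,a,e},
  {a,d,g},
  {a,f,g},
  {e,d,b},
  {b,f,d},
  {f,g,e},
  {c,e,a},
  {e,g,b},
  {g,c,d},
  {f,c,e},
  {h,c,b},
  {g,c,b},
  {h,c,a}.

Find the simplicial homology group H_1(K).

We work with the vertex ordering a < b < c < d < e < f < g < h. The simplices of K, each written with vertices in increasing order, are:

  0-simplices (8): a, b, c, d, e, f, g, h
  1-simplices (24): ac, ad, ae, af, ag, ah, bc, bd, be, bf, bg, bh, cd, ce, cf, cg, ch, de, df, dg, ef, eg, fg, fh
  2-simplices (16): ace, ach, ade, adg, afg, afh, bcg, bch, bde, bdf, beg, bfh, cdf, cdg, cef, efg

giving chain groups C_0 ≅ Z^8, C_1 ≅ Z^24, C_2 ≅ Z^16.

The boundary map ∂_1: C_1 → C_0 is given by ∂[p,q] = [q] − [p]. For instance
  ∂ag = g − a.
As a 8×24 matrix over Z this has rank 7, with invariant factors (1,1,1,1,1,1,1).

Boundary ∂_2: C_2 → C_1 maps a triangle to the signed sum of its edges. For instance
  ∂adg = dg − ag + ad,
  ∂bch = ch − bh + bc.
The 24×16 boundary matrix has rank 15 and Smith normal form diag(1,1,1,1,1,1,1,1,1,1,1,1,1,1,1).

Now H_k = ker ∂_k / im ∂_{k+1}, so:

  H_1: rank ker ∂_1 − rank ∂_2 = (24 − 7) − 15 = 2, and the invariant factors of ∂_2 are all 1, so H_1 ≅ Z^2.

(K is a triangulation of the torus T^2.)

H_1 ≅ Z^2.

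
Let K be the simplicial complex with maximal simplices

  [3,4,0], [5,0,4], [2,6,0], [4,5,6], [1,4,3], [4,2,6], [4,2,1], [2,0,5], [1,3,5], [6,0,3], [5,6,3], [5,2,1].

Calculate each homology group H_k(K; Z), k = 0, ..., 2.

Order the vertices as 0 < 1 < 2 < 3 < 4 < 5 < 6. Listing each simplex with vertices in this order, K has dimension 2 with simplices:

  0-simplices (7): [0], [1], [2], [3], [4], [5], [6]
  1-simplices (18): [0,2], [0,3], [0,4], [0,5], [0,6], [1,2], [1,3], [1,4], [1,5], [2,4], [2,5], [2,6], [3,4], [3,5], [3,6], [4,5], [4,6], [5,6]
  2-simplices (12): [0,2,5], [0,2,6], [0,3,4], [0,3,6], [0,4,5], [1,2,4], [1,2,5], [1,3,4], [1,3,5], [2,4,6], [3,5,6], [4,5,6]

so the chain groups are C_0 ≅ Z^7, C_1 ≅ Z^18, C_2 ≅ Z^12.

Boundary ∂_1: C_1 → C_0 sends each edge [p,q] (with p < q) to q − p.
The resulting 7×18 matrix has rank 6, and its Smith normal form has invariant factors (1,1,1,1,1,1).

Boundary ∂_2: C_2 → C_1 acts by ∂[p,q,r] = [q,r] − [p,r] + [p,q]. For instance
  ∂[1,3,5] = [3,5] − [1,5] + [1,3],
  ∂[0,3,6] = [3,6] − [0,6] + [0,3].
This gives a 18×12 integer matrix of rank 12; reducing to Smith normal form yields diagonal entries (1,1,1,1,1,1,1,1,1,1,1,2).

From H_k ≅ ker(∂_k) / im(∂_{k+1}) we obtain:

  H_0: rank C_0 − rank ∂_1 = 7 − 6 = 1, and the invariant factors of ∂_1 are all 1, so H_0 ≅ Z.
  H_1: rank ker ∂_1 − rank ∂_2 = (18 − 6) − 12 = 0, and ∂_2 has invariant factor 2 > 1, so H_1 ≅ Z/2.
  H_2: rank ker ∂_2 − rank ∂_3 = (12 − 12) − 0 = 0, and there is no ∂_3, so H_2 ≅ 0.

As a check, the Euler characteristic is 7 − 18 + 12 = 1, which agrees with 1 − 0 + 0 = 1.

H_0 = Z,  H_1 = Z/2,  H_2 = 0.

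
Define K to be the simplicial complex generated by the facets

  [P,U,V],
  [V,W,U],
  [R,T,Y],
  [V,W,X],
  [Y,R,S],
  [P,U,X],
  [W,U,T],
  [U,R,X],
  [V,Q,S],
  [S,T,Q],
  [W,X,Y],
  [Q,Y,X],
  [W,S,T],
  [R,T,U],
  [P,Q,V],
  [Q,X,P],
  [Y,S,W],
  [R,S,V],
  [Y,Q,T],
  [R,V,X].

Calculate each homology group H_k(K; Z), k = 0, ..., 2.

H_0 ≅ Z,  H_1 ≅ Z ⊕ Z_2,  H_2 = 0.

Order the vertices as P < Q < R < S < T < U < V < W < X < Y. Listing each simplex with vertices in this order, K has dimension 2 with simplices:

  0-simplices (10): P, Q, R, S, T, U, V, W, X, Y
  1-simplices (30): PQ, PU, PV, PX, QS, QT, QV, QX, QY, RS, RT, RU, RV, RX, RY, ST, SV, SW, SY, TU, TW, TY, UV, UW, UX, VW, VX, WX, WY, XY
  2-simplices (20): PQV, PQX, PUV, PUX, QST, QSV, QTY, QXY, RSV, RSY, RTU, RTY, RUX, RVX, STW, SWY, TUW, UVW, VWX, WXY

so the chain groups are C_0 ≅ Z^10, C_1 ≅ Z^30, C_2 ≅ Z^20.

Boundary ∂_1: C_1 → C_0 maps an edge to its endpoints' difference, ∂[p,q] = q − p. For instance
  ∂RU = U − R.
The 10×30 boundary matrix has rank 9 and Smith normal form diag(1,1,1,1,1,1,1,1,1).

∂_2: C_2 → C_1 maps a triangle to the signed sum of its edges. For instance
  ∂TUW = UW − TW + TU,
  ∂VWX = WX − VX + VW.
The 30×20 boundary matrix has rank 20 and Smith normal form diag(1,1,1,1,1,1,1,1,1,1,1,1,1,1,1,1,1,1,1,2).

Now H_k = ker ∂_k / im ∂_{k+1}, so:

  H_0: rank C_0 − rank ∂_1 = 10 − 9 = 1, and the invariant factors of ∂_1 are all 1, so H_0 = Z.
  H_1: rank ker ∂_1 − rank ∂_2 = (30 − 9) − 20 = 1, and ∂_2 has invariant factor 2 > 1, so H_1 = Z ⊕ Z_2.
  H_2: rank ker ∂_2 − rank ∂_3 = (20 − 20) − 0 = 0, and there is no ∂_3, so H_2 = 0.

As a check, the Euler characteristic is 10 − 30 + 20 = 0, which agrees with 1 − 1 + 0 = 0.
(K is a triangulation of the Klein bottle.)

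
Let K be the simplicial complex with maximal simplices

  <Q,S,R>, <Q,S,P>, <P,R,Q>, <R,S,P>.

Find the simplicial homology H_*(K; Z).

K has 4 vertices, 6 edges, 4 triangles.
rank ∂_0 = 0, rank ∂_1 = 3 ⇒ b_0 = 4 − 0 − 3 = 1; all invariant factors of ∂_1 are 1 so no torsion. So H_0 = Z.
rank ∂_1 = 3, rank ∂_2 = 3 ⇒ b_1 = 6 − 3 − 3 = 0; all invariant factors of ∂_2 are 1 so no torsion. So H_1 = 0.
rank ∂_2 = 3, rank ∂_3 = 0 ⇒ b_2 = 4 − 3 − 0 = 1. So H_2 = Z.

H_0 = Z,  H_1 = 0,  H_2 = Z.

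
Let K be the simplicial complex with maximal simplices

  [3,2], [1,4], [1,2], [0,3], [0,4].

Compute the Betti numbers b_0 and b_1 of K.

b_0 = 1, b_1 = 1.

K has 5 vertices, 5 edges.
rank ∂_0 = 0, rank ∂_1 = 4 ⇒ b_0 = 5 − 0 − 4 = 1; all invariant factors of ∂_1 are 1 so no torsion. So H_0 ≅ Z.
rank ∂_1 = 4, rank ∂_2 = 0 ⇒ b_1 = 5 − 4 − 0 = 1. So H_1 ≅ Z.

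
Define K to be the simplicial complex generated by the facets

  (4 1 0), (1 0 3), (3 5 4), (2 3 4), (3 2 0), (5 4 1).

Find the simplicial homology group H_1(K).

H_1 ≅ Z.

K has 6 vertices, 12 edges, 6 triangles.
rank ∂_1 = 5, rank ∂_2 = 6 ⇒ b_1 = 12 − 5 − 6 = 1; all invariant factors of ∂_2 are 1 so no torsion. So H_1 ≅ Z.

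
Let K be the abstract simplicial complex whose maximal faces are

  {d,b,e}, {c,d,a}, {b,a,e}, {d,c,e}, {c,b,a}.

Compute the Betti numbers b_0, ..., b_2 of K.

K has 5 vertices, 10 edges, 5 triangles.
rank ∂_0 = 0, rank ∂_1 = 4 ⇒ b_0 = 5 − 0 − 4 = 1; all invariant factors of ∂_1 are 1 so no torsion. So H_0 = Z.
rank ∂_1 = 4, rank ∂_2 = 5 ⇒ b_1 = 10 − 4 − 5 = 1; all invariant factors of ∂_2 are 1 so no torsion. So H_1 = Z.
rank ∂_2 = 5, rank ∂_3 = 0 ⇒ b_2 = 5 − 5 − 0 = 0. So H_2 = 0.

b_0 = 1, b_1 = 1, b_2 = 0.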